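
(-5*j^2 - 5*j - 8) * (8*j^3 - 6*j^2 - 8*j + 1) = -40*j^5 - 10*j^4 + 6*j^3 + 83*j^2 + 59*j - 8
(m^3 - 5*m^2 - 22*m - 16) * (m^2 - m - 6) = m^5 - 6*m^4 - 23*m^3 + 36*m^2 + 148*m + 96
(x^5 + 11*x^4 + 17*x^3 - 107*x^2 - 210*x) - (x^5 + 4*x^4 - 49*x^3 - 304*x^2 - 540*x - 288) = 7*x^4 + 66*x^3 + 197*x^2 + 330*x + 288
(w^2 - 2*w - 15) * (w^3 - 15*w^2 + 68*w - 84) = w^5 - 17*w^4 + 83*w^3 + 5*w^2 - 852*w + 1260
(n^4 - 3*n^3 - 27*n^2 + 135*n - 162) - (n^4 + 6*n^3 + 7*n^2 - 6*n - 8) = -9*n^3 - 34*n^2 + 141*n - 154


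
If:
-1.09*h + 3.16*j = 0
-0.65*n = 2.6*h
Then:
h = -0.25*n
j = -0.0862341772151899*n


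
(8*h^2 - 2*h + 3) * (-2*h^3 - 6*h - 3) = -16*h^5 + 4*h^4 - 54*h^3 - 12*h^2 - 12*h - 9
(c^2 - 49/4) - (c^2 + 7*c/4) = -7*c/4 - 49/4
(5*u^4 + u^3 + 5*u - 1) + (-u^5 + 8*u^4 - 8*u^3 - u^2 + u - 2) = -u^5 + 13*u^4 - 7*u^3 - u^2 + 6*u - 3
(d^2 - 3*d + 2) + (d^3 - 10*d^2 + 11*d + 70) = d^3 - 9*d^2 + 8*d + 72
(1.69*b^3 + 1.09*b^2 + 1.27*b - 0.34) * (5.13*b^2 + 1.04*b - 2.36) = 8.6697*b^5 + 7.3493*b^4 + 3.6603*b^3 - 2.9958*b^2 - 3.3508*b + 0.8024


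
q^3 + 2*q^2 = q^2*(q + 2)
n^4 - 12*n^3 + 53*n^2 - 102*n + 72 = (n - 4)*(n - 3)^2*(n - 2)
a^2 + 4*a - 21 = (a - 3)*(a + 7)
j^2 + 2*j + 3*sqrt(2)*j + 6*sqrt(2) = (j + 2)*(j + 3*sqrt(2))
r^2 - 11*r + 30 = (r - 6)*(r - 5)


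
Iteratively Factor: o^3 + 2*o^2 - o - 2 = (o + 2)*(o^2 - 1) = (o + 1)*(o + 2)*(o - 1)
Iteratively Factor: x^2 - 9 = (x - 3)*(x + 3)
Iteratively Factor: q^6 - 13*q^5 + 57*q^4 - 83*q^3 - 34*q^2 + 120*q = (q)*(q^5 - 13*q^4 + 57*q^3 - 83*q^2 - 34*q + 120) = q*(q - 4)*(q^4 - 9*q^3 + 21*q^2 + q - 30) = q*(q - 4)*(q + 1)*(q^3 - 10*q^2 + 31*q - 30) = q*(q - 5)*(q - 4)*(q + 1)*(q^2 - 5*q + 6) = q*(q - 5)*(q - 4)*(q - 2)*(q + 1)*(q - 3)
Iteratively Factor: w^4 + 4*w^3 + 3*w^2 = (w + 3)*(w^3 + w^2) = w*(w + 3)*(w^2 + w) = w*(w + 1)*(w + 3)*(w)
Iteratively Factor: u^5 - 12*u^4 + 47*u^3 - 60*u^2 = (u - 4)*(u^4 - 8*u^3 + 15*u^2) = (u - 5)*(u - 4)*(u^3 - 3*u^2) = (u - 5)*(u - 4)*(u - 3)*(u^2) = u*(u - 5)*(u - 4)*(u - 3)*(u)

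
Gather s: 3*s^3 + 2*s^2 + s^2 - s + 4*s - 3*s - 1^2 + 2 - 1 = 3*s^3 + 3*s^2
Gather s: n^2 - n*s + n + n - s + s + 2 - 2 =n^2 - n*s + 2*n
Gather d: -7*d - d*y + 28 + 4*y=d*(-y - 7) + 4*y + 28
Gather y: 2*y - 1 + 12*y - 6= 14*y - 7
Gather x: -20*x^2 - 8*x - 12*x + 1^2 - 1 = -20*x^2 - 20*x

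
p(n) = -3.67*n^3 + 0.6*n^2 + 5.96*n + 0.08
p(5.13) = -449.03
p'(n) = -11.01*n^2 + 1.2*n + 5.96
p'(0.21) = 5.73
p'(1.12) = -6.51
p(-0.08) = -0.39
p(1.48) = -1.68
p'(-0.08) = 5.79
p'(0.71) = 1.26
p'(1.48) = -16.38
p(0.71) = 3.30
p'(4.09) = -173.31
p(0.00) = 0.08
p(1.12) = 2.35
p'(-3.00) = -96.73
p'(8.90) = -855.46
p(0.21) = 1.32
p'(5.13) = -277.63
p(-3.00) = 86.69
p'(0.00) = 5.96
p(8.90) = -2486.59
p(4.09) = -216.60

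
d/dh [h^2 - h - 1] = 2*h - 1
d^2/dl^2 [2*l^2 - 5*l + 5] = 4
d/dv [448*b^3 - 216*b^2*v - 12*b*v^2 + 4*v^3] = -216*b^2 - 24*b*v + 12*v^2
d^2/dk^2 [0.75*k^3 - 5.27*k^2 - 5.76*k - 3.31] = 4.5*k - 10.54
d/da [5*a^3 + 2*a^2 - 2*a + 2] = 15*a^2 + 4*a - 2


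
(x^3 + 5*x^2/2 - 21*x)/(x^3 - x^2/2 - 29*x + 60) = x*(2*x - 7)/(2*x^2 - 13*x + 20)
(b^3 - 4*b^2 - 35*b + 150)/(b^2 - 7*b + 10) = (b^2 + b - 30)/(b - 2)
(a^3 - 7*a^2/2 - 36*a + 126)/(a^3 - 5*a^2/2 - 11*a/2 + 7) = (a^2 - 36)/(a^2 + a - 2)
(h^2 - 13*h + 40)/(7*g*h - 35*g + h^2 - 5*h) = (h - 8)/(7*g + h)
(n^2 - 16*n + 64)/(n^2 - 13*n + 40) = (n - 8)/(n - 5)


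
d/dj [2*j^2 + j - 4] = 4*j + 1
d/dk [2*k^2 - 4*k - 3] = 4*k - 4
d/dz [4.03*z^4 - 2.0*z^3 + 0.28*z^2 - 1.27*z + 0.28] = 16.12*z^3 - 6.0*z^2 + 0.56*z - 1.27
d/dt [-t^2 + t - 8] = 1 - 2*t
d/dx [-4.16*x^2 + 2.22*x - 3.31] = 2.22 - 8.32*x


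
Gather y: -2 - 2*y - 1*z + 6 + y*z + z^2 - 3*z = y*(z - 2) + z^2 - 4*z + 4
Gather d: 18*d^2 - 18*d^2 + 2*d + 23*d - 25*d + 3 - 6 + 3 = 0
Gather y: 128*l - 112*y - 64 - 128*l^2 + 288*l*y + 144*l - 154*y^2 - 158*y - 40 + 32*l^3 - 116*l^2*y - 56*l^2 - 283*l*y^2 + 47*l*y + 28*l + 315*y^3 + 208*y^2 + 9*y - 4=32*l^3 - 184*l^2 + 300*l + 315*y^3 + y^2*(54 - 283*l) + y*(-116*l^2 + 335*l - 261) - 108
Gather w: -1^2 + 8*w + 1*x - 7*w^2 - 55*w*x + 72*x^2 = -7*w^2 + w*(8 - 55*x) + 72*x^2 + x - 1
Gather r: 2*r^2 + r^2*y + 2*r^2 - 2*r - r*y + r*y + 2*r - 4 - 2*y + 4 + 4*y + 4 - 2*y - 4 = r^2*(y + 4)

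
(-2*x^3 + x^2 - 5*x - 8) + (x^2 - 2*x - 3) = -2*x^3 + 2*x^2 - 7*x - 11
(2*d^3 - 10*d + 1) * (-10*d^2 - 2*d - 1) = -20*d^5 - 4*d^4 + 98*d^3 + 10*d^2 + 8*d - 1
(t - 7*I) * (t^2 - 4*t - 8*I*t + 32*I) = t^3 - 4*t^2 - 15*I*t^2 - 56*t + 60*I*t + 224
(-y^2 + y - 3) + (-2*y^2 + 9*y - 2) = -3*y^2 + 10*y - 5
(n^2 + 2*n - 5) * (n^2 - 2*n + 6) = n^4 - 3*n^2 + 22*n - 30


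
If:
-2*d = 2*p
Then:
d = -p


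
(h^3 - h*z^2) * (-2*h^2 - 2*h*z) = -2*h^5 - 2*h^4*z + 2*h^3*z^2 + 2*h^2*z^3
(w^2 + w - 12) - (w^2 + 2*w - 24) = 12 - w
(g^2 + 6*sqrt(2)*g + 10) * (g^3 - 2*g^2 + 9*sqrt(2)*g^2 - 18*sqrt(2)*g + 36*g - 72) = g^5 - 2*g^4 + 15*sqrt(2)*g^4 - 30*sqrt(2)*g^3 + 154*g^3 - 308*g^2 + 306*sqrt(2)*g^2 - 612*sqrt(2)*g + 360*g - 720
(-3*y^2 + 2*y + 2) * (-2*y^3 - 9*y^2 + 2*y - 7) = 6*y^5 + 23*y^4 - 28*y^3 + 7*y^2 - 10*y - 14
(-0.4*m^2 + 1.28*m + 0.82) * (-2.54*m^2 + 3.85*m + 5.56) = 1.016*m^4 - 4.7912*m^3 + 0.6212*m^2 + 10.2738*m + 4.5592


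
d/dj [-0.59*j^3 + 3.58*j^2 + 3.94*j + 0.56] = -1.77*j^2 + 7.16*j + 3.94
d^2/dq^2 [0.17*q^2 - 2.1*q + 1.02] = 0.340000000000000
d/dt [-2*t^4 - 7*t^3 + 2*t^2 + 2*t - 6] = -8*t^3 - 21*t^2 + 4*t + 2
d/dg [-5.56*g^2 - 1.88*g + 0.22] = -11.12*g - 1.88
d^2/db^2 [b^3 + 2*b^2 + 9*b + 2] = 6*b + 4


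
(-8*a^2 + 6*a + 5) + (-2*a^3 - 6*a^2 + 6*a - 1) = -2*a^3 - 14*a^2 + 12*a + 4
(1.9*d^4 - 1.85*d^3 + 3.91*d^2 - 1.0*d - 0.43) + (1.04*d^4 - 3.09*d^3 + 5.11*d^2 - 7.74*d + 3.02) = 2.94*d^4 - 4.94*d^3 + 9.02*d^2 - 8.74*d + 2.59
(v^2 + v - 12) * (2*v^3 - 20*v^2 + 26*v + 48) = 2*v^5 - 18*v^4 - 18*v^3 + 314*v^2 - 264*v - 576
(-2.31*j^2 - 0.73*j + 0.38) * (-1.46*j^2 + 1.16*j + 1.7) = 3.3726*j^4 - 1.6138*j^3 - 5.3286*j^2 - 0.8002*j + 0.646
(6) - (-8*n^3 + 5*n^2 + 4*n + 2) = 8*n^3 - 5*n^2 - 4*n + 4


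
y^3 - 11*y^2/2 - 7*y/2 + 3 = (y - 6)*(y - 1/2)*(y + 1)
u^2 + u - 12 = (u - 3)*(u + 4)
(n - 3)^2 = n^2 - 6*n + 9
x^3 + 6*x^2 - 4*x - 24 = (x - 2)*(x + 2)*(x + 6)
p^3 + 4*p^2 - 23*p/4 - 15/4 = (p - 3/2)*(p + 1/2)*(p + 5)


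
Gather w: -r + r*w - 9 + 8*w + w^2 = -r + w^2 + w*(r + 8) - 9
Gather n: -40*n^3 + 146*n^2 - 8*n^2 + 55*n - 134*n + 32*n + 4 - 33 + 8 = -40*n^3 + 138*n^2 - 47*n - 21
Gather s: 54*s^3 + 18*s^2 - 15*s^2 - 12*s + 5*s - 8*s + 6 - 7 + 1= 54*s^3 + 3*s^2 - 15*s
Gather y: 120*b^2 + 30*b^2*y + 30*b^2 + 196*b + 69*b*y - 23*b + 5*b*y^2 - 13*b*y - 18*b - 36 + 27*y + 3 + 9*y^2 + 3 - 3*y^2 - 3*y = 150*b^2 + 155*b + y^2*(5*b + 6) + y*(30*b^2 + 56*b + 24) - 30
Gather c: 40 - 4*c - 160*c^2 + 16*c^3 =16*c^3 - 160*c^2 - 4*c + 40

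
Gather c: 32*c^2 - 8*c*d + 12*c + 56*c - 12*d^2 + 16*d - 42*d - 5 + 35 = 32*c^2 + c*(68 - 8*d) - 12*d^2 - 26*d + 30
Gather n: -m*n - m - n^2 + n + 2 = -m - n^2 + n*(1 - m) + 2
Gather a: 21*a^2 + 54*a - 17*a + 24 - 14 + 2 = 21*a^2 + 37*a + 12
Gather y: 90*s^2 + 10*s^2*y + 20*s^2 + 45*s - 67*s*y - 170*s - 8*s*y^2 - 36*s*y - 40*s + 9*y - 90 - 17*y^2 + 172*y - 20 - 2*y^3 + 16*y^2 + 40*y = 110*s^2 - 165*s - 2*y^3 + y^2*(-8*s - 1) + y*(10*s^2 - 103*s + 221) - 110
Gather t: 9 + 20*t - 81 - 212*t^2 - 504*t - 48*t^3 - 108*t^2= -48*t^3 - 320*t^2 - 484*t - 72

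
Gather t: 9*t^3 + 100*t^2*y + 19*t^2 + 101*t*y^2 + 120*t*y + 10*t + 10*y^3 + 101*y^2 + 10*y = 9*t^3 + t^2*(100*y + 19) + t*(101*y^2 + 120*y + 10) + 10*y^3 + 101*y^2 + 10*y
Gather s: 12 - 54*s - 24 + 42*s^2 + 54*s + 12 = 42*s^2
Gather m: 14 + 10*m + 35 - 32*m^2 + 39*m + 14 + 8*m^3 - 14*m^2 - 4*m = 8*m^3 - 46*m^2 + 45*m + 63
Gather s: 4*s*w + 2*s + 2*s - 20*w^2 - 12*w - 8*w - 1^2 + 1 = s*(4*w + 4) - 20*w^2 - 20*w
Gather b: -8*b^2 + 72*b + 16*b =-8*b^2 + 88*b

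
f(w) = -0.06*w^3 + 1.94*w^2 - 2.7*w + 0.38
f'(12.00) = 17.94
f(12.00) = 143.66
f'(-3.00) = -15.96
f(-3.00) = 27.56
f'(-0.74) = -5.67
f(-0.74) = 3.46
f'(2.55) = 6.02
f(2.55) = 5.11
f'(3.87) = 9.62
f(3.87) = 15.51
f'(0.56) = -0.58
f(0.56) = -0.53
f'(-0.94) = -6.51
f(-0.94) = 4.68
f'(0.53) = -0.69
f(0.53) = -0.51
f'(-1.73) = -9.95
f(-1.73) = 11.17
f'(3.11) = 7.63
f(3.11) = 8.94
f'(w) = -0.18*w^2 + 3.88*w - 2.7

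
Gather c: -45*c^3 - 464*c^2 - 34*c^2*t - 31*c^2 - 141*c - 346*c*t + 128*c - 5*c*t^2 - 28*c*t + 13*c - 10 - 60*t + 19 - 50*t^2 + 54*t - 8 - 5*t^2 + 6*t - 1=-45*c^3 + c^2*(-34*t - 495) + c*(-5*t^2 - 374*t) - 55*t^2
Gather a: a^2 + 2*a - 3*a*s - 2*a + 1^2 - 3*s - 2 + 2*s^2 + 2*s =a^2 - 3*a*s + 2*s^2 - s - 1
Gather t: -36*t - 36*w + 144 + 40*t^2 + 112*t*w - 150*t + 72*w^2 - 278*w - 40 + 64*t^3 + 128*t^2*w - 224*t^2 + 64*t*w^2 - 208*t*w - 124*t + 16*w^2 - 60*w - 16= 64*t^3 + t^2*(128*w - 184) + t*(64*w^2 - 96*w - 310) + 88*w^2 - 374*w + 88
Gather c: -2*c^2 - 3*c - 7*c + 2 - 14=-2*c^2 - 10*c - 12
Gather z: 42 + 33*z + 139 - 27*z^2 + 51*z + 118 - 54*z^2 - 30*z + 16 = -81*z^2 + 54*z + 315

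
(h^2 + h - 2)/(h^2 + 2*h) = (h - 1)/h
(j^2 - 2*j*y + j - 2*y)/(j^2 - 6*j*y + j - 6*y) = (-j + 2*y)/(-j + 6*y)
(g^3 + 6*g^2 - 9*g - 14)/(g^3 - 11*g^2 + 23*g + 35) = (g^2 + 5*g - 14)/(g^2 - 12*g + 35)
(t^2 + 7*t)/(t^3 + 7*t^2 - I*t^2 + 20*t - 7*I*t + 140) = t/(t^2 - I*t + 20)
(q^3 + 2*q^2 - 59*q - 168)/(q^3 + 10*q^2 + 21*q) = (q - 8)/q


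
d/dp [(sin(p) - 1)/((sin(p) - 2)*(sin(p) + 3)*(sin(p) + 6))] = 2*(-sin(p)^3 - 2*sin(p)^2 + 7*sin(p) - 18)*cos(p)/((sin(p) - 2)^2*(sin(p) + 3)^2*(sin(p) + 6)^2)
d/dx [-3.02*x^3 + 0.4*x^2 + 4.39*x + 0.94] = -9.06*x^2 + 0.8*x + 4.39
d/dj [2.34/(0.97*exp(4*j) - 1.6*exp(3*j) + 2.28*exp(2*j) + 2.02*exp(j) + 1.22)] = (-9.0792*exp(3*j) + 11.232*exp(2*j) - 10.6704*exp(j) - 4.7268)*exp(j)/(0.97*exp(4*j) - 1.6*exp(3*j) + 2.28*exp(2*j) + 2.02*exp(j) + 1.22)^2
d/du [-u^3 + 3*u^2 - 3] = 3*u*(2 - u)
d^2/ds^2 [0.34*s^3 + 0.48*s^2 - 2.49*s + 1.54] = 2.04*s + 0.96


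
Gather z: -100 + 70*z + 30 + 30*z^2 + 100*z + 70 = 30*z^2 + 170*z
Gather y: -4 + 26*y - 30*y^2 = -30*y^2 + 26*y - 4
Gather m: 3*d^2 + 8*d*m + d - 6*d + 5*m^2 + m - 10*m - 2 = 3*d^2 - 5*d + 5*m^2 + m*(8*d - 9) - 2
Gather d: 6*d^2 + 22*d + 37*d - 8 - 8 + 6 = 6*d^2 + 59*d - 10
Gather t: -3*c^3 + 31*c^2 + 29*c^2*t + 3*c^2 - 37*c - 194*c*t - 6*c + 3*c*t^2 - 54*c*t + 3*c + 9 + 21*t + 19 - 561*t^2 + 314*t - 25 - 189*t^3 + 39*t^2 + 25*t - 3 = -3*c^3 + 34*c^2 - 40*c - 189*t^3 + t^2*(3*c - 522) + t*(29*c^2 - 248*c + 360)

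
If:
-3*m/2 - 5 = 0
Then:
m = -10/3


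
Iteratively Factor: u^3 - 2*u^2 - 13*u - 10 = (u - 5)*(u^2 + 3*u + 2) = (u - 5)*(u + 1)*(u + 2)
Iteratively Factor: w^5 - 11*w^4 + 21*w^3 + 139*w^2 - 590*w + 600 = (w - 3)*(w^4 - 8*w^3 - 3*w^2 + 130*w - 200) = (w - 3)*(w + 4)*(w^3 - 12*w^2 + 45*w - 50) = (w - 5)*(w - 3)*(w + 4)*(w^2 - 7*w + 10) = (w - 5)*(w - 3)*(w - 2)*(w + 4)*(w - 5)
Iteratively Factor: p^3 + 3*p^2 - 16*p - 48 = (p + 4)*(p^2 - p - 12) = (p + 3)*(p + 4)*(p - 4)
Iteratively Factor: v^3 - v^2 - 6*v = (v + 2)*(v^2 - 3*v) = (v - 3)*(v + 2)*(v)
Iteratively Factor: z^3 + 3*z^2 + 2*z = (z)*(z^2 + 3*z + 2) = z*(z + 2)*(z + 1)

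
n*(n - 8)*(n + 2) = n^3 - 6*n^2 - 16*n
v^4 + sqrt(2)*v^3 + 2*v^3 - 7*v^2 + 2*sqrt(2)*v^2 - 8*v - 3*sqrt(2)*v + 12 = (v - 1)*(v + 3)*(v - sqrt(2))*(v + 2*sqrt(2))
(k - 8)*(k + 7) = k^2 - k - 56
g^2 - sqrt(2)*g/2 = g*(g - sqrt(2)/2)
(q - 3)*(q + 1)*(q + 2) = q^3 - 7*q - 6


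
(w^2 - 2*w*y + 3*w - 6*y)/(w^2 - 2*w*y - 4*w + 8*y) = (w + 3)/(w - 4)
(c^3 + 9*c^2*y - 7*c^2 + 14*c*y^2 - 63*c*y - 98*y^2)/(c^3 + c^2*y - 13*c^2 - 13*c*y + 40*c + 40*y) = (c^3 + 9*c^2*y - 7*c^2 + 14*c*y^2 - 63*c*y - 98*y^2)/(c^3 + c^2*y - 13*c^2 - 13*c*y + 40*c + 40*y)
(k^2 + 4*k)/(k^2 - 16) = k/(k - 4)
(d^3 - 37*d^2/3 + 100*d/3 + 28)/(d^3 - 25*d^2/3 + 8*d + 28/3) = (d - 6)/(d - 2)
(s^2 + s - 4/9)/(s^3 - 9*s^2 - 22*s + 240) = (s^2 + s - 4/9)/(s^3 - 9*s^2 - 22*s + 240)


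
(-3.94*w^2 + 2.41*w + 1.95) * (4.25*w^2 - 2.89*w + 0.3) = -16.745*w^4 + 21.6291*w^3 + 0.140599999999998*w^2 - 4.9125*w + 0.585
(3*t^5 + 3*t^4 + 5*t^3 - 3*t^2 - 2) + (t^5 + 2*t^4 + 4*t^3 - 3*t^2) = 4*t^5 + 5*t^4 + 9*t^3 - 6*t^2 - 2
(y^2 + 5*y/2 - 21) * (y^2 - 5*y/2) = y^4 - 109*y^2/4 + 105*y/2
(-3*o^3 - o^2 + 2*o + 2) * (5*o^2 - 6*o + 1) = -15*o^5 + 13*o^4 + 13*o^3 - 3*o^2 - 10*o + 2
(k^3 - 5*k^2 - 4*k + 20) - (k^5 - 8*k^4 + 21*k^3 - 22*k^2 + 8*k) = -k^5 + 8*k^4 - 20*k^3 + 17*k^2 - 12*k + 20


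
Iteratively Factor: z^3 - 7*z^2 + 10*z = (z - 5)*(z^2 - 2*z) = z*(z - 5)*(z - 2)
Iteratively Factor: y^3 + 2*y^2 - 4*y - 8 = (y + 2)*(y^2 - 4) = (y + 2)^2*(y - 2)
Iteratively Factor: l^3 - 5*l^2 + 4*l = (l - 1)*(l^2 - 4*l) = (l - 4)*(l - 1)*(l)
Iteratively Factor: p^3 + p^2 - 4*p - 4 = (p + 1)*(p^2 - 4) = (p - 2)*(p + 1)*(p + 2)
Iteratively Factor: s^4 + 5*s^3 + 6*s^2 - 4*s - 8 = (s + 2)*(s^3 + 3*s^2 - 4) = (s + 2)^2*(s^2 + s - 2) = (s + 2)^3*(s - 1)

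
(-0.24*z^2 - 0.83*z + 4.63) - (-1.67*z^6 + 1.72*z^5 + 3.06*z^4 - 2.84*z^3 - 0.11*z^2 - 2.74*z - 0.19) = 1.67*z^6 - 1.72*z^5 - 3.06*z^4 + 2.84*z^3 - 0.13*z^2 + 1.91*z + 4.82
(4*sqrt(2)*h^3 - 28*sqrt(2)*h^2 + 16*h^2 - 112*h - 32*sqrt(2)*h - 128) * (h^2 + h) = 4*sqrt(2)*h^5 - 24*sqrt(2)*h^4 + 16*h^4 - 96*h^3 - 60*sqrt(2)*h^3 - 240*h^2 - 32*sqrt(2)*h^2 - 128*h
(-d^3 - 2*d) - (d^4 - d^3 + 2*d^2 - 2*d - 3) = -d^4 - 2*d^2 + 3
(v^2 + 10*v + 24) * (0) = 0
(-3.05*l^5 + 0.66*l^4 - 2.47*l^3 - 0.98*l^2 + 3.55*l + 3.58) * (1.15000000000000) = -3.5075*l^5 + 0.759*l^4 - 2.8405*l^3 - 1.127*l^2 + 4.0825*l + 4.117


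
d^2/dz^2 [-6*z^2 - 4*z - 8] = -12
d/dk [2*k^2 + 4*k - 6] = 4*k + 4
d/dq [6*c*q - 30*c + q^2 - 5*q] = 6*c + 2*q - 5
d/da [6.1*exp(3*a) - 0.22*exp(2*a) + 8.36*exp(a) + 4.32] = (18.3*exp(2*a) - 0.44*exp(a) + 8.36)*exp(a)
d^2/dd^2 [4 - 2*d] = 0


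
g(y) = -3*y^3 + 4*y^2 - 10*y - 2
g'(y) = -9*y^2 + 8*y - 10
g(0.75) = -8.52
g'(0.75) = -9.06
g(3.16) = -88.32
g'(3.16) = -74.59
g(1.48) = -17.76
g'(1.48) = -17.87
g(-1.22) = 21.60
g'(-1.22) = -33.16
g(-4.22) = 336.89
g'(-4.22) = -204.04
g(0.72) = -8.25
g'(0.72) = -8.91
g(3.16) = -88.32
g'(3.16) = -74.59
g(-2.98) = 142.71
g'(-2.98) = -113.76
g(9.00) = -1955.00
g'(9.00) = -667.00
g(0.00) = -2.00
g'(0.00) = -10.00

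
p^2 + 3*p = p*(p + 3)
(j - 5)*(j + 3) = j^2 - 2*j - 15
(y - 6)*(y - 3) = y^2 - 9*y + 18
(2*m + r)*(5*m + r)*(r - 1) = 10*m^2*r - 10*m^2 + 7*m*r^2 - 7*m*r + r^3 - r^2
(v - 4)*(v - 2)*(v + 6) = v^3 - 28*v + 48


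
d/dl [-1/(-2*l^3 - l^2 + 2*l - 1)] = 2*(-3*l^2 - l + 1)/(2*l^3 + l^2 - 2*l + 1)^2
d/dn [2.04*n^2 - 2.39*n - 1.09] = 4.08*n - 2.39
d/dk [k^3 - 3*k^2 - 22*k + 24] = 3*k^2 - 6*k - 22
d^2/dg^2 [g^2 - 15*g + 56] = 2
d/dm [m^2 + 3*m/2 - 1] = 2*m + 3/2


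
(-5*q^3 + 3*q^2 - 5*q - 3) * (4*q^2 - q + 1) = -20*q^5 + 17*q^4 - 28*q^3 - 4*q^2 - 2*q - 3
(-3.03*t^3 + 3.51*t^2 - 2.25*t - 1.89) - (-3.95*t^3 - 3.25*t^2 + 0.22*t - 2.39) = 0.92*t^3 + 6.76*t^2 - 2.47*t + 0.5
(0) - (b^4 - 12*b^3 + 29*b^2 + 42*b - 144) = -b^4 + 12*b^3 - 29*b^2 - 42*b + 144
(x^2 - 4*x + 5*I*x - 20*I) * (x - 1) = x^3 - 5*x^2 + 5*I*x^2 + 4*x - 25*I*x + 20*I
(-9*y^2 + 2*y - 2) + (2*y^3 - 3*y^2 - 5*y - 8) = 2*y^3 - 12*y^2 - 3*y - 10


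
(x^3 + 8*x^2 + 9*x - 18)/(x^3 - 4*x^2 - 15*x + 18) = (x + 6)/(x - 6)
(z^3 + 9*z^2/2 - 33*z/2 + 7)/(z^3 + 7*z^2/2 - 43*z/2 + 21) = (2*z - 1)/(2*z - 3)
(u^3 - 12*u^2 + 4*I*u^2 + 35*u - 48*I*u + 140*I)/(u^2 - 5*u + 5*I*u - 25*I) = (u^2 + u*(-7 + 4*I) - 28*I)/(u + 5*I)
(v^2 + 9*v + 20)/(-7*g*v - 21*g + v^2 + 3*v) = (v^2 + 9*v + 20)/(-7*g*v - 21*g + v^2 + 3*v)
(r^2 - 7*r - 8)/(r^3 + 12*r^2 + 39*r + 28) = (r - 8)/(r^2 + 11*r + 28)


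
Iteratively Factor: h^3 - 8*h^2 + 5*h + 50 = (h - 5)*(h^2 - 3*h - 10) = (h - 5)^2*(h + 2)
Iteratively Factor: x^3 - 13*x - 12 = (x + 1)*(x^2 - x - 12) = (x + 1)*(x + 3)*(x - 4)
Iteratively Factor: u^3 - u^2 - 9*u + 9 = (u - 3)*(u^2 + 2*u - 3) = (u - 3)*(u - 1)*(u + 3)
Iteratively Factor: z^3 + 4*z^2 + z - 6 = (z + 2)*(z^2 + 2*z - 3) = (z + 2)*(z + 3)*(z - 1)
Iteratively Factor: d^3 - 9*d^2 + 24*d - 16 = (d - 4)*(d^2 - 5*d + 4) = (d - 4)^2*(d - 1)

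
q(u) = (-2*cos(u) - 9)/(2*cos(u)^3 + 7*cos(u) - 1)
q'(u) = (6*sin(u)*cos(u)^2 + 7*sin(u))*(-2*cos(u) - 9)/(2*cos(u)^3 + 7*cos(u) - 1)^2 + 2*sin(u)/(2*cos(u)^3 + 7*cos(u) - 1) = -(6*cos(u) + 27*cos(2*u) + 2*cos(3*u) + 92)*sin(u)/(2*cos(u)^3 + 7*cos(u) - 1)^2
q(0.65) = -1.90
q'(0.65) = -2.01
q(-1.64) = 5.97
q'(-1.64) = 29.53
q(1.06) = -3.76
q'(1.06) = -9.75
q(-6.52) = -1.43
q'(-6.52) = 0.50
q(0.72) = -2.05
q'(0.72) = -2.50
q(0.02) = -1.38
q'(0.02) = -0.04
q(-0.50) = -1.66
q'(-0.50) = 1.27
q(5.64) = -1.88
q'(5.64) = 1.96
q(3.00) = 0.71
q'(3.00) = -0.16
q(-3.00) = 0.71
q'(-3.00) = 0.16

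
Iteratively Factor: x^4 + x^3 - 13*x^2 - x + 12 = (x - 3)*(x^3 + 4*x^2 - x - 4) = (x - 3)*(x + 4)*(x^2 - 1) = (x - 3)*(x - 1)*(x + 4)*(x + 1)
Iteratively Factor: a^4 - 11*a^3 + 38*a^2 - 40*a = (a - 4)*(a^3 - 7*a^2 + 10*a) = a*(a - 4)*(a^2 - 7*a + 10) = a*(a - 4)*(a - 2)*(a - 5)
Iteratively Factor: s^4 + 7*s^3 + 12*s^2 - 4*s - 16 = (s + 2)*(s^3 + 5*s^2 + 2*s - 8) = (s + 2)^2*(s^2 + 3*s - 4) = (s + 2)^2*(s + 4)*(s - 1)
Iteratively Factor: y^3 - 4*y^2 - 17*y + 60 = (y + 4)*(y^2 - 8*y + 15) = (y - 5)*(y + 4)*(y - 3)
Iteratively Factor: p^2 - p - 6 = (p + 2)*(p - 3)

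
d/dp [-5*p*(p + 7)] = -10*p - 35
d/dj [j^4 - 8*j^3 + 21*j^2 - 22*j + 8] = 4*j^3 - 24*j^2 + 42*j - 22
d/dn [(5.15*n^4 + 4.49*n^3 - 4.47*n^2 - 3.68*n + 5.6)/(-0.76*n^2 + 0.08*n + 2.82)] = (-7.828*n^5 - 2.1764*n^4 + 58.8104*n^3 + 34.831*n^2 - 16.6988*n - 10.8256)/(0.5776*n^4 - 0.1216*n^3 - 4.28*n^2 + 0.4512*n + 7.9524)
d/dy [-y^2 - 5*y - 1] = -2*y - 5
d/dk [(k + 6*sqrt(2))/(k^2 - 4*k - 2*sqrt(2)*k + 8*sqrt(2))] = (k^2 - 4*k - 2*sqrt(2)*k + 2*(k + 6*sqrt(2))*(-k + sqrt(2) + 2) + 8*sqrt(2))/(k^2 - 4*k - 2*sqrt(2)*k + 8*sqrt(2))^2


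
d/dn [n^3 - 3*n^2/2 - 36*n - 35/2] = 3*n^2 - 3*n - 36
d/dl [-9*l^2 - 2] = -18*l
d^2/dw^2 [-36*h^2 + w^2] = 2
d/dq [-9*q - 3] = -9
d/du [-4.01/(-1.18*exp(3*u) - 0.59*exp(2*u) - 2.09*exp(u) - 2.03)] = (-14.1954*exp(2*u) - 4.7318*exp(u) - 8.3809)*exp(u)/(1.18*exp(3*u) + 0.59*exp(2*u) + 2.09*exp(u) + 2.03)^2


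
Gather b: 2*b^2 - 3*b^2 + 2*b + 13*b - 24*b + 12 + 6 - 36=-b^2 - 9*b - 18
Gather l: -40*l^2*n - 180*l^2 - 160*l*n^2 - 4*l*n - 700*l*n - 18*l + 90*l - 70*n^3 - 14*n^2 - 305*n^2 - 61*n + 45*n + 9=l^2*(-40*n - 180) + l*(-160*n^2 - 704*n + 72) - 70*n^3 - 319*n^2 - 16*n + 9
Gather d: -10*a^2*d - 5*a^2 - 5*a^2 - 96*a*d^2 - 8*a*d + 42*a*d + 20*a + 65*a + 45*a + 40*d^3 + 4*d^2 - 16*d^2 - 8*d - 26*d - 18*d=-10*a^2 + 130*a + 40*d^3 + d^2*(-96*a - 12) + d*(-10*a^2 + 34*a - 52)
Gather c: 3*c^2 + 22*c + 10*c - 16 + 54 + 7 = 3*c^2 + 32*c + 45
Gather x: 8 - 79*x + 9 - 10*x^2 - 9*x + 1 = -10*x^2 - 88*x + 18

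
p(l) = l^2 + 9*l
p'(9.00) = 27.00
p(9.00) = 162.00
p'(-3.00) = 3.00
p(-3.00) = -18.00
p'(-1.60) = 5.80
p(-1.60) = -11.84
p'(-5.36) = -1.72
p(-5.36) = -19.51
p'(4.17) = 17.34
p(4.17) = 54.92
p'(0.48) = 9.96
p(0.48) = 4.55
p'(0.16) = 9.32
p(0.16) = 1.47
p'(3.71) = 16.42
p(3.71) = 47.15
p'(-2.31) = 4.38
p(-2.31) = -15.45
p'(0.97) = 10.94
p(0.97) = 9.67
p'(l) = 2*l + 9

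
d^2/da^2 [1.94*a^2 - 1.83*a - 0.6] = 3.88000000000000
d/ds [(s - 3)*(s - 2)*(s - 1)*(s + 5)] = 4*s^3 - 3*s^2 - 38*s + 49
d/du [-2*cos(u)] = 2*sin(u)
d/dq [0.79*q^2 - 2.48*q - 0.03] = 1.58*q - 2.48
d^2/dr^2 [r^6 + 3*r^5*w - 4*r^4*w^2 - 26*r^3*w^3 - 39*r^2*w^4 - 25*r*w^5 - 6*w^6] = 30*r^4 + 60*r^3*w - 48*r^2*w^2 - 156*r*w^3 - 78*w^4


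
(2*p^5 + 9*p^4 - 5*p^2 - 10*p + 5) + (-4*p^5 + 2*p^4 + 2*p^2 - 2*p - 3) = -2*p^5 + 11*p^4 - 3*p^2 - 12*p + 2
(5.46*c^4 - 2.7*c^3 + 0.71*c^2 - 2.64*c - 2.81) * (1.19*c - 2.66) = 6.4974*c^5 - 17.7366*c^4 + 8.0269*c^3 - 5.0302*c^2 + 3.6785*c + 7.4746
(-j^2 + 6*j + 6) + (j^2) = 6*j + 6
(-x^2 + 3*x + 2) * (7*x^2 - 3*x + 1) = -7*x^4 + 24*x^3 + 4*x^2 - 3*x + 2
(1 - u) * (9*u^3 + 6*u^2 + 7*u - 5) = -9*u^4 + 3*u^3 - u^2 + 12*u - 5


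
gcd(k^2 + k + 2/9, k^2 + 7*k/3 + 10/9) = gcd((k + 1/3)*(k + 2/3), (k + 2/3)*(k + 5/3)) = k + 2/3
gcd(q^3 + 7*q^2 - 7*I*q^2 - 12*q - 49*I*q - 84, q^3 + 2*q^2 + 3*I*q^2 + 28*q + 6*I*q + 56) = q - 4*I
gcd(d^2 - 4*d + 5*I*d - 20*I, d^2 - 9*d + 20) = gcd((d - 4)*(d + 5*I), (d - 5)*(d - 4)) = d - 4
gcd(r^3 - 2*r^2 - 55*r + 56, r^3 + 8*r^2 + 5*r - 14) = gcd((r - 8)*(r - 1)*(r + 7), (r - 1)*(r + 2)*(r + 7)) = r^2 + 6*r - 7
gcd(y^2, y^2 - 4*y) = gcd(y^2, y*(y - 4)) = y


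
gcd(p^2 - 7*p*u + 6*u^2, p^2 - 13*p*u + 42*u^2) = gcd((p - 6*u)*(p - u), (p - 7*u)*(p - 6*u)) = p - 6*u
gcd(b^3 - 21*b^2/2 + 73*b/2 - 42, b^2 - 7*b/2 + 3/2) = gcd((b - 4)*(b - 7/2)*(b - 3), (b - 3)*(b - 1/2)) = b - 3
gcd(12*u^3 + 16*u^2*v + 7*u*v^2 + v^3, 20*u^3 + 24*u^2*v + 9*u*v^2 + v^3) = 4*u^2 + 4*u*v + v^2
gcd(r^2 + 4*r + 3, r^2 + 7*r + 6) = r + 1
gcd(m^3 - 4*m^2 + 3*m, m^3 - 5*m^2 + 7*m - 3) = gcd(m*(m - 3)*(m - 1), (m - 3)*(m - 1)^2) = m^2 - 4*m + 3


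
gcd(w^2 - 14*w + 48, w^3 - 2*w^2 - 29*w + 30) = w - 6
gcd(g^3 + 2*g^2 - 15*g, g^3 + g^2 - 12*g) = g^2 - 3*g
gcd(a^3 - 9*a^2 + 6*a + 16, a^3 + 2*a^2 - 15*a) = 1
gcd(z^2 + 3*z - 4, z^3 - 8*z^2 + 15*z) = 1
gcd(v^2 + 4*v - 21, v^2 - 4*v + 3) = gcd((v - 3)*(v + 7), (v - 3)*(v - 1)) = v - 3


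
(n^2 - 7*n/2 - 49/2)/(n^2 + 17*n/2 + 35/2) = (n - 7)/(n + 5)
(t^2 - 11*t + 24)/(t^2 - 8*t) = (t - 3)/t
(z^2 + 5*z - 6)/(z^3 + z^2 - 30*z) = (z - 1)/(z*(z - 5))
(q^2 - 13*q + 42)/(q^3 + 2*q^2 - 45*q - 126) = (q - 6)/(q^2 + 9*q + 18)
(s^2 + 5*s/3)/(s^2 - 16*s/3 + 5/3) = s*(3*s + 5)/(3*s^2 - 16*s + 5)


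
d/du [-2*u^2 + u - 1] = 1 - 4*u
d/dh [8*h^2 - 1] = 16*h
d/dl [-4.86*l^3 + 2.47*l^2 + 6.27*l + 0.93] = -14.58*l^2 + 4.94*l + 6.27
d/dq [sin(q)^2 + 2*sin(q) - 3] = 2*(sin(q) + 1)*cos(q)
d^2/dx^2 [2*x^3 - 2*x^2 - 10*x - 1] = 12*x - 4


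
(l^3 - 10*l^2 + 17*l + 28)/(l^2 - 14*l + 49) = (l^2 - 3*l - 4)/(l - 7)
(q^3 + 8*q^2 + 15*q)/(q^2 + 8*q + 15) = q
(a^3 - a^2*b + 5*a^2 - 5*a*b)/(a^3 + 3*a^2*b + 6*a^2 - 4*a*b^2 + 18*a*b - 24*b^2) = a*(a + 5)/(a^2 + 4*a*b + 6*a + 24*b)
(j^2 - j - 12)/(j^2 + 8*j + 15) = (j - 4)/(j + 5)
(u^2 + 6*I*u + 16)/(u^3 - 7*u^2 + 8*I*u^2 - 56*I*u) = (u - 2*I)/(u*(u - 7))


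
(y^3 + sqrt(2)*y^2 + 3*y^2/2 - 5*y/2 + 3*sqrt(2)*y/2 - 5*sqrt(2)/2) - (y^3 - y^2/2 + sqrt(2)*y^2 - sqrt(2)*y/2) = 2*y^2 - 5*y/2 + 2*sqrt(2)*y - 5*sqrt(2)/2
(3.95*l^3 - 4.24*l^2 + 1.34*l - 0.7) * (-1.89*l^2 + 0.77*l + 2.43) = -7.4655*l^5 + 11.0551*l^4 + 3.8011*l^3 - 7.9484*l^2 + 2.7172*l - 1.701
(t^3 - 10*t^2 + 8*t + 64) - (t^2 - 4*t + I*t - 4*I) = t^3 - 11*t^2 + 12*t - I*t + 64 + 4*I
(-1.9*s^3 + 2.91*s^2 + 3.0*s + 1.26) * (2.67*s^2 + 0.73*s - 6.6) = -5.073*s^5 + 6.3827*s^4 + 22.6743*s^3 - 13.6518*s^2 - 18.8802*s - 8.316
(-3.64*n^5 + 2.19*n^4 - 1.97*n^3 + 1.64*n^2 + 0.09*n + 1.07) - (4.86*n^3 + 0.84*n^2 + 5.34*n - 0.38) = -3.64*n^5 + 2.19*n^4 - 6.83*n^3 + 0.8*n^2 - 5.25*n + 1.45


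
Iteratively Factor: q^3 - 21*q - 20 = (q + 4)*(q^2 - 4*q - 5) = (q + 1)*(q + 4)*(q - 5)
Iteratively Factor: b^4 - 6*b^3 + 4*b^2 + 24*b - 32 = (b - 2)*(b^3 - 4*b^2 - 4*b + 16) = (b - 2)^2*(b^2 - 2*b - 8) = (b - 2)^2*(b + 2)*(b - 4)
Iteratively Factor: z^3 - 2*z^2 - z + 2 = (z - 1)*(z^2 - z - 2) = (z - 1)*(z + 1)*(z - 2)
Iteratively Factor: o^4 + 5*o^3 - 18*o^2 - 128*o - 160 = (o + 4)*(o^3 + o^2 - 22*o - 40) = (o + 4)^2*(o^2 - 3*o - 10) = (o - 5)*(o + 4)^2*(o + 2)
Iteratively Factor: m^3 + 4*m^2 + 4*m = (m)*(m^2 + 4*m + 4) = m*(m + 2)*(m + 2)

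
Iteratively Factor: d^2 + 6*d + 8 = (d + 4)*(d + 2)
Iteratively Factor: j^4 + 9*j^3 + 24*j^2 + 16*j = (j + 4)*(j^3 + 5*j^2 + 4*j) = j*(j + 4)*(j^2 + 5*j + 4) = j*(j + 4)^2*(j + 1)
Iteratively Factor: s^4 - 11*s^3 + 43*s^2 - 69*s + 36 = (s - 3)*(s^3 - 8*s^2 + 19*s - 12) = (s - 3)^2*(s^2 - 5*s + 4) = (s - 4)*(s - 3)^2*(s - 1)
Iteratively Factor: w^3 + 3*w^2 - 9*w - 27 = (w + 3)*(w^2 - 9) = (w + 3)^2*(w - 3)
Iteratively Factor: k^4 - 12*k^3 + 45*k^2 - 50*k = (k - 2)*(k^3 - 10*k^2 + 25*k) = k*(k - 2)*(k^2 - 10*k + 25) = k*(k - 5)*(k - 2)*(k - 5)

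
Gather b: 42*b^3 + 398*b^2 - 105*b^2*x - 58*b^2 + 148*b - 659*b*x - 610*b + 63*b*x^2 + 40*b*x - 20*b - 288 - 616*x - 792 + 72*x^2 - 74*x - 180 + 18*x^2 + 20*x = 42*b^3 + b^2*(340 - 105*x) + b*(63*x^2 - 619*x - 482) + 90*x^2 - 670*x - 1260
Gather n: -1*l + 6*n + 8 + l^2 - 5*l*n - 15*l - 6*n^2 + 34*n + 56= l^2 - 16*l - 6*n^2 + n*(40 - 5*l) + 64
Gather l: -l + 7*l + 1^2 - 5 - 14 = 6*l - 18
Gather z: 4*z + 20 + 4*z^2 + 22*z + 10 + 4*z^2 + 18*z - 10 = 8*z^2 + 44*z + 20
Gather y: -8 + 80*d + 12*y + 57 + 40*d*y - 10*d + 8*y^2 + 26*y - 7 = 70*d + 8*y^2 + y*(40*d + 38) + 42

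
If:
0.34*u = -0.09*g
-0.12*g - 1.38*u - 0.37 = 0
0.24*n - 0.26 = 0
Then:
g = 1.51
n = 1.08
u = -0.40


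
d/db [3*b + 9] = 3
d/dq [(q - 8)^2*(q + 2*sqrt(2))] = (q - 8)*(3*q - 8 + 4*sqrt(2))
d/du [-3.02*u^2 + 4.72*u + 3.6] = 4.72 - 6.04*u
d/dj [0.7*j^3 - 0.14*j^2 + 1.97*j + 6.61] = 2.1*j^2 - 0.28*j + 1.97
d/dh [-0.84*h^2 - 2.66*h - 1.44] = -1.68*h - 2.66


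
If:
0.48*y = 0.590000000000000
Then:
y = 1.23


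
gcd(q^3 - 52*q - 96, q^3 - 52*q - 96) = q^3 - 52*q - 96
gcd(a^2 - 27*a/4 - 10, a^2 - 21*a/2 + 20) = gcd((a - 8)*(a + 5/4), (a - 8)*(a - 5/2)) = a - 8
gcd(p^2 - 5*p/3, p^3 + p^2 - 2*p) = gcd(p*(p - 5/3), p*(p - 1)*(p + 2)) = p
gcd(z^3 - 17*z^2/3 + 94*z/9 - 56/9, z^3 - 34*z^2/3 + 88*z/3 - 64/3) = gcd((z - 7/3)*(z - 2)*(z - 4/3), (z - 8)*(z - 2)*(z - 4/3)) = z^2 - 10*z/3 + 8/3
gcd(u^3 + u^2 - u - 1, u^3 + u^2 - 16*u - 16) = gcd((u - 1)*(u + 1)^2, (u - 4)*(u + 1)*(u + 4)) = u + 1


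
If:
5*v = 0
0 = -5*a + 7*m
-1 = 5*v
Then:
No Solution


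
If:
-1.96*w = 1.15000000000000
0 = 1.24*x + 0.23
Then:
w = -0.59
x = -0.19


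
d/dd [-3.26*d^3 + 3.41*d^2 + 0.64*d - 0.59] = -9.78*d^2 + 6.82*d + 0.64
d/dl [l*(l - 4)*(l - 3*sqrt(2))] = 3*l^2 - 6*sqrt(2)*l - 8*l + 12*sqrt(2)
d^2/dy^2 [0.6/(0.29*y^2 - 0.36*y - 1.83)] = (0.10092*y^2 - 0.12528*y - 0.6*(0.58*y - 0.36)*(1.16*y - 0.72) - 0.63684)/(-0.29*y^2 + 0.36*y + 1.83)^3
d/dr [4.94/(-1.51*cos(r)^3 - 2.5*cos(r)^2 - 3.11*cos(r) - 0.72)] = (22.3782*sin(r)^2 - 24.7*cos(r) - 37.7416)*sin(r)/(1.51*cos(r)^3 + 2.5*cos(r)^2 + 3.11*cos(r) + 0.72)^2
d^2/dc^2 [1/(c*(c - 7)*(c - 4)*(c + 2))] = 2*(10*c^6 - 135*c^5 + 540*c^4 - 320*c^3 - 1404*c^2 + 1008*c + 3136)/(c^3*(c^9 - 27*c^8 + 261*c^7 - 885*c^6 - 1458*c^5 + 14652*c^4 - 8520*c^3 - 78624*c^2 + 56448*c + 175616))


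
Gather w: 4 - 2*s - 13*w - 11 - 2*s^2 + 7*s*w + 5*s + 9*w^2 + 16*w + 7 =-2*s^2 + 3*s + 9*w^2 + w*(7*s + 3)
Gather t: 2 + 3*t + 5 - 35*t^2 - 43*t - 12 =-35*t^2 - 40*t - 5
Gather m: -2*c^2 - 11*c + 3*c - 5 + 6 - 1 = -2*c^2 - 8*c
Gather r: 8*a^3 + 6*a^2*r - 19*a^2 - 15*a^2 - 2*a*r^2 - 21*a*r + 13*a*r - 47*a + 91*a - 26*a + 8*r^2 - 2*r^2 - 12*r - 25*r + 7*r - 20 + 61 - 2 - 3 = 8*a^3 - 34*a^2 + 18*a + r^2*(6 - 2*a) + r*(6*a^2 - 8*a - 30) + 36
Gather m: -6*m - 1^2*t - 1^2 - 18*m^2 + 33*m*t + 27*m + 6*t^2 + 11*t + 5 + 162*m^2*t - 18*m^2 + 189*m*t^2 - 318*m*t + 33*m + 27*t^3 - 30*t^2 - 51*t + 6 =m^2*(162*t - 36) + m*(189*t^2 - 285*t + 54) + 27*t^3 - 24*t^2 - 41*t + 10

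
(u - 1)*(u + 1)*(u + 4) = u^3 + 4*u^2 - u - 4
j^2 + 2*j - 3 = (j - 1)*(j + 3)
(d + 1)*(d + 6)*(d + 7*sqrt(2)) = d^3 + 7*d^2 + 7*sqrt(2)*d^2 + 6*d + 49*sqrt(2)*d + 42*sqrt(2)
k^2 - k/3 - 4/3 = (k - 4/3)*(k + 1)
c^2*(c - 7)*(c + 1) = c^4 - 6*c^3 - 7*c^2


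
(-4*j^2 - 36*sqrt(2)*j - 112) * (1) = -4*j^2 - 36*sqrt(2)*j - 112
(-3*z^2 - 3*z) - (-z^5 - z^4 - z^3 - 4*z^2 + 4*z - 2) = z^5 + z^4 + z^3 + z^2 - 7*z + 2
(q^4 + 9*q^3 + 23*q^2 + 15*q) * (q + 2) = q^5 + 11*q^4 + 41*q^3 + 61*q^2 + 30*q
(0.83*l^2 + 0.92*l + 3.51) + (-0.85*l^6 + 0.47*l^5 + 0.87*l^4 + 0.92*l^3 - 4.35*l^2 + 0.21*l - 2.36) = -0.85*l^6 + 0.47*l^5 + 0.87*l^4 + 0.92*l^3 - 3.52*l^2 + 1.13*l + 1.15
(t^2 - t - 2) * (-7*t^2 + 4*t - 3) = -7*t^4 + 11*t^3 + 7*t^2 - 5*t + 6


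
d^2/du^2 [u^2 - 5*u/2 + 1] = 2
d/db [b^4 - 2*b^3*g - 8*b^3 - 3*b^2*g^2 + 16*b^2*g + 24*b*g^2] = 4*b^3 - 6*b^2*g - 24*b^2 - 6*b*g^2 + 32*b*g + 24*g^2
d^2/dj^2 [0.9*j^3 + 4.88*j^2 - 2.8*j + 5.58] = 5.4*j + 9.76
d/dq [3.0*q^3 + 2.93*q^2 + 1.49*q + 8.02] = 9.0*q^2 + 5.86*q + 1.49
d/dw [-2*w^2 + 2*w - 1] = 2 - 4*w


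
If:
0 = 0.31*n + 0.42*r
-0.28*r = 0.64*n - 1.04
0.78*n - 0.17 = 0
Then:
No Solution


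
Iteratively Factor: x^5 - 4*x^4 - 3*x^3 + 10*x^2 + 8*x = (x + 1)*(x^4 - 5*x^3 + 2*x^2 + 8*x) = (x - 2)*(x + 1)*(x^3 - 3*x^2 - 4*x) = (x - 4)*(x - 2)*(x + 1)*(x^2 + x) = x*(x - 4)*(x - 2)*(x + 1)*(x + 1)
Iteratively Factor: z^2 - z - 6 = (z + 2)*(z - 3)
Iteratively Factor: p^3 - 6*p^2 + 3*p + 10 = (p - 5)*(p^2 - p - 2) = (p - 5)*(p + 1)*(p - 2)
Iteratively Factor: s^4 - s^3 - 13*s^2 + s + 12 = (s + 1)*(s^3 - 2*s^2 - 11*s + 12) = (s - 4)*(s + 1)*(s^2 + 2*s - 3) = (s - 4)*(s - 1)*(s + 1)*(s + 3)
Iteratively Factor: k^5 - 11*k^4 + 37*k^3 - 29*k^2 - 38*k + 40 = (k - 1)*(k^4 - 10*k^3 + 27*k^2 - 2*k - 40) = (k - 1)*(k + 1)*(k^3 - 11*k^2 + 38*k - 40) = (k - 4)*(k - 1)*(k + 1)*(k^2 - 7*k + 10) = (k - 4)*(k - 2)*(k - 1)*(k + 1)*(k - 5)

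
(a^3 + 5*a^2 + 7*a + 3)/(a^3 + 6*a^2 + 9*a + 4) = (a + 3)/(a + 4)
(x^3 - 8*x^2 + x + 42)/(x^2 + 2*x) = x - 10 + 21/x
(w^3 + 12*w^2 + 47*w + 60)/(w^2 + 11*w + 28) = (w^2 + 8*w + 15)/(w + 7)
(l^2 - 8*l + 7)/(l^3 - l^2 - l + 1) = (l - 7)/(l^2 - 1)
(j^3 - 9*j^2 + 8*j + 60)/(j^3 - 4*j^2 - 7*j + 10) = (j - 6)/(j - 1)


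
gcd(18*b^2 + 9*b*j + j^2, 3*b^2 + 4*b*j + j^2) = 3*b + j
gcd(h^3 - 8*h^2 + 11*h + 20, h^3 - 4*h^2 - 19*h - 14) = h + 1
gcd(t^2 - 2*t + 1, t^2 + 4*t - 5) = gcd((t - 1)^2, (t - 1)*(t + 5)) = t - 1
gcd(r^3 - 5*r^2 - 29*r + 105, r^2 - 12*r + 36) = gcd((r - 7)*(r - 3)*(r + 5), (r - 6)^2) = 1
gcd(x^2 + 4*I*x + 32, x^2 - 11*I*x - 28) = x - 4*I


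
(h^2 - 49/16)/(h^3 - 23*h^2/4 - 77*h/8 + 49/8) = (4*h - 7)/(2*(2*h^2 - 15*h + 7))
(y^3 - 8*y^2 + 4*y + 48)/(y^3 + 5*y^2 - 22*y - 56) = (y - 6)/(y + 7)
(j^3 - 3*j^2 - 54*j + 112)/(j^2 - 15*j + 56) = (j^2 + 5*j - 14)/(j - 7)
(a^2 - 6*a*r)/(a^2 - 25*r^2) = a*(a - 6*r)/(a^2 - 25*r^2)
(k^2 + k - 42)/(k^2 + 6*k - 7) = (k - 6)/(k - 1)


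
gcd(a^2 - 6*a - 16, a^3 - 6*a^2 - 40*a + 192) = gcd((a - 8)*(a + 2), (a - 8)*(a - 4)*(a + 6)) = a - 8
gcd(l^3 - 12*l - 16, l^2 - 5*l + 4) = l - 4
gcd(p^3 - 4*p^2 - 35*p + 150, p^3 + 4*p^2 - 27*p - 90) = p^2 + p - 30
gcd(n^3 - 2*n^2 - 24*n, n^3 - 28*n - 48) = n^2 - 2*n - 24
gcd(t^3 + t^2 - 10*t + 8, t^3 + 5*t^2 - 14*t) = t - 2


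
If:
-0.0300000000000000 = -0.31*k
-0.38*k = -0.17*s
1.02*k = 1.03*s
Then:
No Solution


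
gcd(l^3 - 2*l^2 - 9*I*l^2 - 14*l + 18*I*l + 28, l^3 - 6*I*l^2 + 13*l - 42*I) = l^2 - 9*I*l - 14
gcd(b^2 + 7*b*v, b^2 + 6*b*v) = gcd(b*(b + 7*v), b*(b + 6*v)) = b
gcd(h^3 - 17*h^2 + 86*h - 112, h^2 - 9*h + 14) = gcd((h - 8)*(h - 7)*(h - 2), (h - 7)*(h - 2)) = h^2 - 9*h + 14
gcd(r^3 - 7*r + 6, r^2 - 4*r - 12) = 1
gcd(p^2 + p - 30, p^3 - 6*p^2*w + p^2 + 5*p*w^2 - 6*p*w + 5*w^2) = 1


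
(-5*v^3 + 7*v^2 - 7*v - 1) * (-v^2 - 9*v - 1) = 5*v^5 + 38*v^4 - 51*v^3 + 57*v^2 + 16*v + 1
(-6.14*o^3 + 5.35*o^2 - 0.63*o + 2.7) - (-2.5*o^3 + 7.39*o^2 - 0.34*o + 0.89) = -3.64*o^3 - 2.04*o^2 - 0.29*o + 1.81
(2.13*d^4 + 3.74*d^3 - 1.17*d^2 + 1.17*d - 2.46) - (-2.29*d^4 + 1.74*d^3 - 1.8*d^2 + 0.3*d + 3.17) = 4.42*d^4 + 2.0*d^3 + 0.63*d^2 + 0.87*d - 5.63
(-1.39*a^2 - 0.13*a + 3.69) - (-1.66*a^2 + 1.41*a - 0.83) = 0.27*a^2 - 1.54*a + 4.52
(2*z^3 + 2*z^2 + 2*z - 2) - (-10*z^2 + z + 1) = 2*z^3 + 12*z^2 + z - 3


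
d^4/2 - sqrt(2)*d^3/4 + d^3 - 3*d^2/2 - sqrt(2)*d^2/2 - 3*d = d*(d/2 + 1)*(d - 3*sqrt(2)/2)*(d + sqrt(2))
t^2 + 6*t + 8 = (t + 2)*(t + 4)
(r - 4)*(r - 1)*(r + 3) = r^3 - 2*r^2 - 11*r + 12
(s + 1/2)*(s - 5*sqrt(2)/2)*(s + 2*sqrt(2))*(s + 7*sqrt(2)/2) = s^4 + s^3/2 + 3*sqrt(2)*s^3 - 27*s^2/2 + 3*sqrt(2)*s^2/2 - 35*sqrt(2)*s - 27*s/4 - 35*sqrt(2)/2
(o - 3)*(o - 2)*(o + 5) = o^3 - 19*o + 30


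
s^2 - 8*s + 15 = (s - 5)*(s - 3)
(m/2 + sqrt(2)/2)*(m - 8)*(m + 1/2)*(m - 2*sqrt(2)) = m^4/2 - 15*m^3/4 - sqrt(2)*m^3/2 - 4*m^2 + 15*sqrt(2)*m^2/4 + 2*sqrt(2)*m + 15*m + 8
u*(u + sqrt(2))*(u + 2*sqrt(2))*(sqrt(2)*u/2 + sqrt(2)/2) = sqrt(2)*u^4/2 + sqrt(2)*u^3/2 + 3*u^3 + 2*sqrt(2)*u^2 + 3*u^2 + 2*sqrt(2)*u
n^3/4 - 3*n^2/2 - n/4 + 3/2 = (n/4 + 1/4)*(n - 6)*(n - 1)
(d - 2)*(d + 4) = d^2 + 2*d - 8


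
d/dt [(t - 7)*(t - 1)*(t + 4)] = 3*t^2 - 8*t - 25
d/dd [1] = 0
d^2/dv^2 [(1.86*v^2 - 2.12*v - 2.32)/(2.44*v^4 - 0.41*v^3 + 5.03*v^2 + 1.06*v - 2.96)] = (66.442176*v^8 - 162.624048*v^7 - 287.344444*v^6 - 146.353944*v^5 - 130.8192*v^4 - 414.233936*v^3 - 350.17752*v^2 - 246.71088*v - 55.007808)/(14.526784*v^12 - 7.322928*v^11 + 91.070316*v^10 - 11.328545*v^9 + 128.508705*v^8 + 65.239107*v^7 - 97.092709*v^6 + 69.766818*v^5 - 135.86346*v^4 - 104.27852*v^3 + 122.234976*v^2 + 27.861888*v - 25.934336)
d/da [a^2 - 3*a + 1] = 2*a - 3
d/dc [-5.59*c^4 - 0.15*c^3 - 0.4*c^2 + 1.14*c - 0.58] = -22.36*c^3 - 0.45*c^2 - 0.8*c + 1.14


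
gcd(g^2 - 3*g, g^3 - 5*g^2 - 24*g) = g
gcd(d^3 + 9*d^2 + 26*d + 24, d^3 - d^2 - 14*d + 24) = d + 4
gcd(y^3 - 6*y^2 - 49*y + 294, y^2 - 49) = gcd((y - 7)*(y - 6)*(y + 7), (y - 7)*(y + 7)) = y^2 - 49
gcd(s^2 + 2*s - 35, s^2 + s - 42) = s + 7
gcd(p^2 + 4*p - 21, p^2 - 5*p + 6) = p - 3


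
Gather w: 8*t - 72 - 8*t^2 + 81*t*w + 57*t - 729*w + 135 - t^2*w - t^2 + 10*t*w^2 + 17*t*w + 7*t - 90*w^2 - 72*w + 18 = -9*t^2 + 72*t + w^2*(10*t - 90) + w*(-t^2 + 98*t - 801) + 81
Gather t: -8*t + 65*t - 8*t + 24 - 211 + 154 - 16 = 49*t - 49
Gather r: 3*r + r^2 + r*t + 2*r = r^2 + r*(t + 5)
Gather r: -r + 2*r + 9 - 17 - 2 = r - 10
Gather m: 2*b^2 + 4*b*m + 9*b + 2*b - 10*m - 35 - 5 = 2*b^2 + 11*b + m*(4*b - 10) - 40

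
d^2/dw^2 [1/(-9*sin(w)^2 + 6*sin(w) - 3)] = 2*(18*sin(w)^4 - 9*sin(w)^3 - 31*sin(w)^2 + 19*sin(w) - 1)/(3*(3*sin(w)^2 - 2*sin(w) + 1)^3)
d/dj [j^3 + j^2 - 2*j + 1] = 3*j^2 + 2*j - 2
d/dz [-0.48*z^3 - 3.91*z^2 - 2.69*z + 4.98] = -1.44*z^2 - 7.82*z - 2.69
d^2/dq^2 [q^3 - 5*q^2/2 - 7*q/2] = 6*q - 5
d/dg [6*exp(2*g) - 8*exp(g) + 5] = (12*exp(g) - 8)*exp(g)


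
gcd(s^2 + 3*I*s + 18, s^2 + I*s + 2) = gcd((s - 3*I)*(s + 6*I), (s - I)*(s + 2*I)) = 1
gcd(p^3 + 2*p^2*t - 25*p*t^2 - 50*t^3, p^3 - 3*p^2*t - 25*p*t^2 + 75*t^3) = p^2 - 25*t^2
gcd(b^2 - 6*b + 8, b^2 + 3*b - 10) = b - 2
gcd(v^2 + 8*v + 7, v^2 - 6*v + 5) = 1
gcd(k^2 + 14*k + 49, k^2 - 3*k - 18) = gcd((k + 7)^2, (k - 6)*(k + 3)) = 1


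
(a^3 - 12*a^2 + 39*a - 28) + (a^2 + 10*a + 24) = a^3 - 11*a^2 + 49*a - 4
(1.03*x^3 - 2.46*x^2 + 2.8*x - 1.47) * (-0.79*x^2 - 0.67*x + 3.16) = -0.8137*x^5 + 1.2533*x^4 + 2.691*x^3 - 8.4883*x^2 + 9.8329*x - 4.6452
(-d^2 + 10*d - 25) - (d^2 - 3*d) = -2*d^2 + 13*d - 25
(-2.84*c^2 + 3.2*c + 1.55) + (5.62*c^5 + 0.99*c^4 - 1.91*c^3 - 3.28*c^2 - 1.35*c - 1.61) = 5.62*c^5 + 0.99*c^4 - 1.91*c^3 - 6.12*c^2 + 1.85*c - 0.0600000000000001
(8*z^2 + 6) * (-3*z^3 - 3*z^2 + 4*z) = -24*z^5 - 24*z^4 + 14*z^3 - 18*z^2 + 24*z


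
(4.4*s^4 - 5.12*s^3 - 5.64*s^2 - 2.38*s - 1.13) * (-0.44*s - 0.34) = -1.936*s^5 + 0.7568*s^4 + 4.2224*s^3 + 2.9648*s^2 + 1.3064*s + 0.3842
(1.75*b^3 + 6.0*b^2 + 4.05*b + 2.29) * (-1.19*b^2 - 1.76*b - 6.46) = -2.0825*b^5 - 10.22*b^4 - 26.6845*b^3 - 48.6131*b^2 - 30.1934*b - 14.7934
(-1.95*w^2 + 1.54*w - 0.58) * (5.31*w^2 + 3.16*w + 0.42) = -10.3545*w^4 + 2.0154*w^3 + 0.967600000000001*w^2 - 1.186*w - 0.2436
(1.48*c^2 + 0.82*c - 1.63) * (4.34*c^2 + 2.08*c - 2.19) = 6.4232*c^4 + 6.6372*c^3 - 8.6098*c^2 - 5.1862*c + 3.5697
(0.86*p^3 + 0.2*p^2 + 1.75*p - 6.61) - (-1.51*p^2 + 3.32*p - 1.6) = 0.86*p^3 + 1.71*p^2 - 1.57*p - 5.01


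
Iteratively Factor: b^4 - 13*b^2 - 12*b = (b + 3)*(b^3 - 3*b^2 - 4*b) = b*(b + 3)*(b^2 - 3*b - 4) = b*(b + 1)*(b + 3)*(b - 4)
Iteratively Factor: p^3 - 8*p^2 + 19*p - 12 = (p - 3)*(p^2 - 5*p + 4) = (p - 3)*(p - 1)*(p - 4)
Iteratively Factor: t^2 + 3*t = (t)*(t + 3)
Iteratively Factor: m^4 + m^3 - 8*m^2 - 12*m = (m - 3)*(m^3 + 4*m^2 + 4*m) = m*(m - 3)*(m^2 + 4*m + 4) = m*(m - 3)*(m + 2)*(m + 2)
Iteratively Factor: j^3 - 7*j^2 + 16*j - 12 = (j - 2)*(j^2 - 5*j + 6) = (j - 3)*(j - 2)*(j - 2)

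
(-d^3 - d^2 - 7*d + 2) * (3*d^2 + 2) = -3*d^5 - 3*d^4 - 23*d^3 + 4*d^2 - 14*d + 4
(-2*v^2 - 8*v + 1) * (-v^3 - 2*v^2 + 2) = 2*v^5 + 12*v^4 + 15*v^3 - 6*v^2 - 16*v + 2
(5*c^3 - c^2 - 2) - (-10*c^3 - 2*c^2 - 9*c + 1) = 15*c^3 + c^2 + 9*c - 3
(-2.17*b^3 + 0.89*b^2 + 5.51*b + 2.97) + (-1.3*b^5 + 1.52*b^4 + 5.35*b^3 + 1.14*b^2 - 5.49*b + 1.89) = -1.3*b^5 + 1.52*b^4 + 3.18*b^3 + 2.03*b^2 + 0.0199999999999996*b + 4.86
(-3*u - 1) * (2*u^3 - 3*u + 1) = -6*u^4 - 2*u^3 + 9*u^2 - 1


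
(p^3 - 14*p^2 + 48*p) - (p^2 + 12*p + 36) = p^3 - 15*p^2 + 36*p - 36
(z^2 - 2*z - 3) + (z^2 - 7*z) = 2*z^2 - 9*z - 3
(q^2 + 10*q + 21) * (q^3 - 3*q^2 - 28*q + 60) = q^5 + 7*q^4 - 37*q^3 - 283*q^2 + 12*q + 1260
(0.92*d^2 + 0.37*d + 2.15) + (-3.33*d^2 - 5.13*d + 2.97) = -2.41*d^2 - 4.76*d + 5.12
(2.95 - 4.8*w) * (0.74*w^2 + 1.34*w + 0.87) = -3.552*w^3 - 4.249*w^2 - 0.223*w + 2.5665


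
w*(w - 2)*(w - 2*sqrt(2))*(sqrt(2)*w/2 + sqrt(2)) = sqrt(2)*w^4/2 - 2*w^3 - 2*sqrt(2)*w^2 + 8*w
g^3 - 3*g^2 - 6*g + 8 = (g - 4)*(g - 1)*(g + 2)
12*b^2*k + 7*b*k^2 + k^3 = k*(3*b + k)*(4*b + k)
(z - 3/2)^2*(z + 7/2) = z^3 + z^2/2 - 33*z/4 + 63/8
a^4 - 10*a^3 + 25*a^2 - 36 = (a - 6)*(a - 3)*(a - 2)*(a + 1)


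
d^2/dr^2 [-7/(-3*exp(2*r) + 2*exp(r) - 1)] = 14*((1 - 6*exp(r))*(3*exp(2*r) - 2*exp(r) + 1) + 4*(3*exp(r) - 1)^2*exp(r))*exp(r)/(3*exp(2*r) - 2*exp(r) + 1)^3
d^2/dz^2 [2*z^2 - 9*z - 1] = 4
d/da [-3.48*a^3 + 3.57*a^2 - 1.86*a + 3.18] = -10.44*a^2 + 7.14*a - 1.86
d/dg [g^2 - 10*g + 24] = 2*g - 10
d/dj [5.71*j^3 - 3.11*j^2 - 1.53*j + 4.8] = 17.13*j^2 - 6.22*j - 1.53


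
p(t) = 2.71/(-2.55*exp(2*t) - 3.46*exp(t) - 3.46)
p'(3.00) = 0.00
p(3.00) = 0.00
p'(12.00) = 0.00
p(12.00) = 0.00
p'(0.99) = 0.13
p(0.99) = -0.09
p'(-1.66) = 0.13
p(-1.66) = -0.64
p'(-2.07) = 0.09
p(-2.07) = -0.69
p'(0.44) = 0.21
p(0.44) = -0.18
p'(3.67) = 0.00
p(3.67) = -0.00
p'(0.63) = 0.18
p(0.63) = -0.14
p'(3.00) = 0.00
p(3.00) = -0.00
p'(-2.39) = 0.07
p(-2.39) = -0.71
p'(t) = 2.71*(5.1*exp(2*t) + 3.46*exp(t))/(-2.55*exp(2*t) - 3.46*exp(t) - 3.46)^2 = (13.821*exp(t) + 9.3766)*exp(t)/(2.55*exp(2*t) + 3.46*exp(t) + 3.46)^2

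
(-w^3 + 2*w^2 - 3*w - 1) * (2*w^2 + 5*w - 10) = -2*w^5 - w^4 + 14*w^3 - 37*w^2 + 25*w + 10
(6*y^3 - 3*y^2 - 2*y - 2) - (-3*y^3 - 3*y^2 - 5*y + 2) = 9*y^3 + 3*y - 4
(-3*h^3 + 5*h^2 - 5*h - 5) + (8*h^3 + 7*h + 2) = 5*h^3 + 5*h^2 + 2*h - 3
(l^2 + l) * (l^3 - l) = l^5 + l^4 - l^3 - l^2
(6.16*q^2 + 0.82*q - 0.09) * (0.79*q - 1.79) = 4.8664*q^3 - 10.3786*q^2 - 1.5389*q + 0.1611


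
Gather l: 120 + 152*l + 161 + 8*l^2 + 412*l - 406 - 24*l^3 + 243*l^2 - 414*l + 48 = -24*l^3 + 251*l^2 + 150*l - 77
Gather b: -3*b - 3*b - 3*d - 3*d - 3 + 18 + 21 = -6*b - 6*d + 36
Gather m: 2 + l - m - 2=l - m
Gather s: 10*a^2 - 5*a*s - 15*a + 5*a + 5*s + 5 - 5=10*a^2 - 10*a + s*(5 - 5*a)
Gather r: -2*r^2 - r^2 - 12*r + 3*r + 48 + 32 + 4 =-3*r^2 - 9*r + 84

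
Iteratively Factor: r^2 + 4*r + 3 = (r + 1)*(r + 3)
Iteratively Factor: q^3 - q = (q - 1)*(q^2 + q) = (q - 1)*(q + 1)*(q)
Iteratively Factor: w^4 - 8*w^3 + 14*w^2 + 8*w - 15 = (w - 3)*(w^3 - 5*w^2 - w + 5) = (w - 5)*(w - 3)*(w^2 - 1) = (w - 5)*(w - 3)*(w - 1)*(w + 1)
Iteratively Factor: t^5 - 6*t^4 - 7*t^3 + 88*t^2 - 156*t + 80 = (t - 2)*(t^4 - 4*t^3 - 15*t^2 + 58*t - 40) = (t - 2)*(t + 4)*(t^3 - 8*t^2 + 17*t - 10) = (t - 5)*(t - 2)*(t + 4)*(t^2 - 3*t + 2) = (t - 5)*(t - 2)*(t - 1)*(t + 4)*(t - 2)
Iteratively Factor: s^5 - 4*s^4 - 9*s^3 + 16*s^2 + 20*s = (s + 1)*(s^4 - 5*s^3 - 4*s^2 + 20*s) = s*(s + 1)*(s^3 - 5*s^2 - 4*s + 20) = s*(s - 5)*(s + 1)*(s^2 - 4) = s*(s - 5)*(s - 2)*(s + 1)*(s + 2)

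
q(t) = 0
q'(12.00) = 0.00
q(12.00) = 0.00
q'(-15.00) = 0.00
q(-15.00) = 0.00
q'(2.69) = 0.00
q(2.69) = 0.00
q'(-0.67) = 0.00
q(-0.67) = 0.00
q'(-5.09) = 0.00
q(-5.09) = 0.00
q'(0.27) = 0.00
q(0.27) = 0.00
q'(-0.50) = 0.00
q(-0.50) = 0.00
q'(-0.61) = 0.00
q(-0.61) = 0.00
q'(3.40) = 0.00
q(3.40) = 0.00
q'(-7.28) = 0.00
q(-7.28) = 0.00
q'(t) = 0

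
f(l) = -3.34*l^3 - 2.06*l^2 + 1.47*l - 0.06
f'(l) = -10.02*l^2 - 4.12*l + 1.47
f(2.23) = -44.07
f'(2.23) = -57.55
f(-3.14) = 78.42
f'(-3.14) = -84.39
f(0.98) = -3.74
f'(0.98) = -12.19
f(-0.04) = -0.12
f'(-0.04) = 1.62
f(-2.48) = 34.57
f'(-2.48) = -49.94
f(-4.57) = 268.98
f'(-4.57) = -188.97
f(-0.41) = -0.78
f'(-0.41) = 1.47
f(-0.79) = -0.86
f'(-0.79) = -1.53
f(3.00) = -104.37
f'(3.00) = -101.07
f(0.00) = -0.06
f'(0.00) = 1.47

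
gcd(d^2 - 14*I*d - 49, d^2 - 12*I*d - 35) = d - 7*I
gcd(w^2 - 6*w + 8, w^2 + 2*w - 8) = w - 2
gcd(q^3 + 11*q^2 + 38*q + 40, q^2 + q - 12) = q + 4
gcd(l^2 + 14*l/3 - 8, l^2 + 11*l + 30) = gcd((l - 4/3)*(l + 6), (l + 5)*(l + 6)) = l + 6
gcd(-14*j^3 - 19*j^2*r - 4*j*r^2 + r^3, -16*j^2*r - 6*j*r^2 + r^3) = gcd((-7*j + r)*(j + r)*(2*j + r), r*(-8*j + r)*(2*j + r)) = 2*j + r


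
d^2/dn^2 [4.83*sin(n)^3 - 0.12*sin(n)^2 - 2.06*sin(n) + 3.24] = -1.5625*sin(n) + 10.8675*sin(3*n) - 0.24*cos(2*n)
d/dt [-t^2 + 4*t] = 4 - 2*t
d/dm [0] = 0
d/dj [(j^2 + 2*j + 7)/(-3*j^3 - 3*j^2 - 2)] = (3*j^4 + 12*j^3 + 69*j^2 + 38*j - 4)/(9*j^6 + 18*j^5 + 9*j^4 + 12*j^3 + 12*j^2 + 4)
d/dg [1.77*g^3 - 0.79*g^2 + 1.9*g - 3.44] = 5.31*g^2 - 1.58*g + 1.9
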